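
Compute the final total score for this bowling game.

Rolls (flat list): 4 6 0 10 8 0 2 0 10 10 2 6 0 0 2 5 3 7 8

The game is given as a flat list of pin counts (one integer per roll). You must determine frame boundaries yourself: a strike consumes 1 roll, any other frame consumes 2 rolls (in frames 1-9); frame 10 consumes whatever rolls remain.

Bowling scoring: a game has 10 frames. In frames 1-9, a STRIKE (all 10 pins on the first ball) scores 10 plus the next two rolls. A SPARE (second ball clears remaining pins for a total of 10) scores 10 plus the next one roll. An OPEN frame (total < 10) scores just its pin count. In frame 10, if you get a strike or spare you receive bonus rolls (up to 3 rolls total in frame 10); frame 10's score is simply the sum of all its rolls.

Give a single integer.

Frame 1: SPARE (4+6=10). 10 + next roll (0) = 10. Cumulative: 10
Frame 2: SPARE (0+10=10). 10 + next roll (8) = 18. Cumulative: 28
Frame 3: OPEN (8+0=8). Cumulative: 36
Frame 4: OPEN (2+0=2). Cumulative: 38
Frame 5: STRIKE. 10 + next two rolls (10+2) = 22. Cumulative: 60
Frame 6: STRIKE. 10 + next two rolls (2+6) = 18. Cumulative: 78
Frame 7: OPEN (2+6=8). Cumulative: 86
Frame 8: OPEN (0+0=0). Cumulative: 86
Frame 9: OPEN (2+5=7). Cumulative: 93
Frame 10: SPARE. Sum of all frame-10 rolls (3+7+8) = 18. Cumulative: 111

Answer: 111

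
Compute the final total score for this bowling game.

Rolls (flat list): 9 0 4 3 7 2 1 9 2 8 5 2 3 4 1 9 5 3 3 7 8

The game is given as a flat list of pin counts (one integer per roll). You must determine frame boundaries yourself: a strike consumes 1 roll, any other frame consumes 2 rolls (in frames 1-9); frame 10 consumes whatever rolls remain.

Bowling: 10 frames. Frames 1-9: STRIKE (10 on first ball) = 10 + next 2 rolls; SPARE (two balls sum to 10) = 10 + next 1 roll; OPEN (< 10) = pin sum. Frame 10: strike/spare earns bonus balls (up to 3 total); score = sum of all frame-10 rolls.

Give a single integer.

Answer: 107

Derivation:
Frame 1: OPEN (9+0=9). Cumulative: 9
Frame 2: OPEN (4+3=7). Cumulative: 16
Frame 3: OPEN (7+2=9). Cumulative: 25
Frame 4: SPARE (1+9=10). 10 + next roll (2) = 12. Cumulative: 37
Frame 5: SPARE (2+8=10). 10 + next roll (5) = 15. Cumulative: 52
Frame 6: OPEN (5+2=7). Cumulative: 59
Frame 7: OPEN (3+4=7). Cumulative: 66
Frame 8: SPARE (1+9=10). 10 + next roll (5) = 15. Cumulative: 81
Frame 9: OPEN (5+3=8). Cumulative: 89
Frame 10: SPARE. Sum of all frame-10 rolls (3+7+8) = 18. Cumulative: 107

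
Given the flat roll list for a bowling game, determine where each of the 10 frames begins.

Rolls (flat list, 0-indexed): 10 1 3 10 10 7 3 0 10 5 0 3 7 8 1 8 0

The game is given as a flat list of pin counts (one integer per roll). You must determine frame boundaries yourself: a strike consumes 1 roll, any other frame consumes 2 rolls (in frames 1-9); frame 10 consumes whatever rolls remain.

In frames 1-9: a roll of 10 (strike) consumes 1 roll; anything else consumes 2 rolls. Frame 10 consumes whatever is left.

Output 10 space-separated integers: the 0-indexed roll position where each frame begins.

Frame 1 starts at roll index 0: roll=10 (strike), consumes 1 roll
Frame 2 starts at roll index 1: rolls=1,3 (sum=4), consumes 2 rolls
Frame 3 starts at roll index 3: roll=10 (strike), consumes 1 roll
Frame 4 starts at roll index 4: roll=10 (strike), consumes 1 roll
Frame 5 starts at roll index 5: rolls=7,3 (sum=10), consumes 2 rolls
Frame 6 starts at roll index 7: rolls=0,10 (sum=10), consumes 2 rolls
Frame 7 starts at roll index 9: rolls=5,0 (sum=5), consumes 2 rolls
Frame 8 starts at roll index 11: rolls=3,7 (sum=10), consumes 2 rolls
Frame 9 starts at roll index 13: rolls=8,1 (sum=9), consumes 2 rolls
Frame 10 starts at roll index 15: 2 remaining rolls

Answer: 0 1 3 4 5 7 9 11 13 15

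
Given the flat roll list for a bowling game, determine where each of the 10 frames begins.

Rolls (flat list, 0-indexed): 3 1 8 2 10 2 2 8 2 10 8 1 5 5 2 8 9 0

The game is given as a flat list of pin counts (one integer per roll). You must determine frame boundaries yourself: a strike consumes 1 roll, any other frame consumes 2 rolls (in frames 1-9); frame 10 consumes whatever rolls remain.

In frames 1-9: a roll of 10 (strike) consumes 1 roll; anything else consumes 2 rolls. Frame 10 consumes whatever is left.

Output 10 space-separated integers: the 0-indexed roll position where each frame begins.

Frame 1 starts at roll index 0: rolls=3,1 (sum=4), consumes 2 rolls
Frame 2 starts at roll index 2: rolls=8,2 (sum=10), consumes 2 rolls
Frame 3 starts at roll index 4: roll=10 (strike), consumes 1 roll
Frame 4 starts at roll index 5: rolls=2,2 (sum=4), consumes 2 rolls
Frame 5 starts at roll index 7: rolls=8,2 (sum=10), consumes 2 rolls
Frame 6 starts at roll index 9: roll=10 (strike), consumes 1 roll
Frame 7 starts at roll index 10: rolls=8,1 (sum=9), consumes 2 rolls
Frame 8 starts at roll index 12: rolls=5,5 (sum=10), consumes 2 rolls
Frame 9 starts at roll index 14: rolls=2,8 (sum=10), consumes 2 rolls
Frame 10 starts at roll index 16: 2 remaining rolls

Answer: 0 2 4 5 7 9 10 12 14 16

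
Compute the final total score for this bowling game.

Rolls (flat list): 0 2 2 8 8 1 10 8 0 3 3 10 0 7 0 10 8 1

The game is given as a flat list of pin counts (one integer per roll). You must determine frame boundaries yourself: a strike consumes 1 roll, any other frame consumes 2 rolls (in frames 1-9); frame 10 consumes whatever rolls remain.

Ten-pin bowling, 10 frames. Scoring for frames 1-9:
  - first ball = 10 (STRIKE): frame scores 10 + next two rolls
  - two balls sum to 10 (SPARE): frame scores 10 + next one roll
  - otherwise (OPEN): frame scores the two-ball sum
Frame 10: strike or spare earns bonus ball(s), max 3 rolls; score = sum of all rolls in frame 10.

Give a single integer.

Answer: 112

Derivation:
Frame 1: OPEN (0+2=2). Cumulative: 2
Frame 2: SPARE (2+8=10). 10 + next roll (8) = 18. Cumulative: 20
Frame 3: OPEN (8+1=9). Cumulative: 29
Frame 4: STRIKE. 10 + next two rolls (8+0) = 18. Cumulative: 47
Frame 5: OPEN (8+0=8). Cumulative: 55
Frame 6: OPEN (3+3=6). Cumulative: 61
Frame 7: STRIKE. 10 + next two rolls (0+7) = 17. Cumulative: 78
Frame 8: OPEN (0+7=7). Cumulative: 85
Frame 9: SPARE (0+10=10). 10 + next roll (8) = 18. Cumulative: 103
Frame 10: OPEN. Sum of all frame-10 rolls (8+1) = 9. Cumulative: 112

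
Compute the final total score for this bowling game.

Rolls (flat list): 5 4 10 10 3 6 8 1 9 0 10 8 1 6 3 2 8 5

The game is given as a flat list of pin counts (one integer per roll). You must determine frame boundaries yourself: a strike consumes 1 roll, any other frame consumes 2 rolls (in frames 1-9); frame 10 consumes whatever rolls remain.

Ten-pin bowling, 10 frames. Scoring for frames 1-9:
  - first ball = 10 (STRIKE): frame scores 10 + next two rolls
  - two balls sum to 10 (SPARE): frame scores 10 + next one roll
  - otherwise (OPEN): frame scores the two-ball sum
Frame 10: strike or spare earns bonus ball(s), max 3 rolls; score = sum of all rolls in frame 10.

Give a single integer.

Answer: 130

Derivation:
Frame 1: OPEN (5+4=9). Cumulative: 9
Frame 2: STRIKE. 10 + next two rolls (10+3) = 23. Cumulative: 32
Frame 3: STRIKE. 10 + next two rolls (3+6) = 19. Cumulative: 51
Frame 4: OPEN (3+6=9). Cumulative: 60
Frame 5: OPEN (8+1=9). Cumulative: 69
Frame 6: OPEN (9+0=9). Cumulative: 78
Frame 7: STRIKE. 10 + next two rolls (8+1) = 19. Cumulative: 97
Frame 8: OPEN (8+1=9). Cumulative: 106
Frame 9: OPEN (6+3=9). Cumulative: 115
Frame 10: SPARE. Sum of all frame-10 rolls (2+8+5) = 15. Cumulative: 130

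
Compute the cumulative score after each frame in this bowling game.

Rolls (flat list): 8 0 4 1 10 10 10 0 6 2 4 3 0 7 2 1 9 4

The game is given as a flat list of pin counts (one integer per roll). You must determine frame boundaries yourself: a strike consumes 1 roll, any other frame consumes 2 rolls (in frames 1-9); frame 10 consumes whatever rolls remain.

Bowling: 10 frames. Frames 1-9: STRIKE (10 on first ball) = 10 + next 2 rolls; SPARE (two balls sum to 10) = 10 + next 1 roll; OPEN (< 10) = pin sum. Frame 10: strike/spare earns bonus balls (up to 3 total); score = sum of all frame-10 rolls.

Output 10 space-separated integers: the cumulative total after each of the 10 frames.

Answer: 8 13 43 63 79 85 91 94 103 117

Derivation:
Frame 1: OPEN (8+0=8). Cumulative: 8
Frame 2: OPEN (4+1=5). Cumulative: 13
Frame 3: STRIKE. 10 + next two rolls (10+10) = 30. Cumulative: 43
Frame 4: STRIKE. 10 + next two rolls (10+0) = 20. Cumulative: 63
Frame 5: STRIKE. 10 + next two rolls (0+6) = 16. Cumulative: 79
Frame 6: OPEN (0+6=6). Cumulative: 85
Frame 7: OPEN (2+4=6). Cumulative: 91
Frame 8: OPEN (3+0=3). Cumulative: 94
Frame 9: OPEN (7+2=9). Cumulative: 103
Frame 10: SPARE. Sum of all frame-10 rolls (1+9+4) = 14. Cumulative: 117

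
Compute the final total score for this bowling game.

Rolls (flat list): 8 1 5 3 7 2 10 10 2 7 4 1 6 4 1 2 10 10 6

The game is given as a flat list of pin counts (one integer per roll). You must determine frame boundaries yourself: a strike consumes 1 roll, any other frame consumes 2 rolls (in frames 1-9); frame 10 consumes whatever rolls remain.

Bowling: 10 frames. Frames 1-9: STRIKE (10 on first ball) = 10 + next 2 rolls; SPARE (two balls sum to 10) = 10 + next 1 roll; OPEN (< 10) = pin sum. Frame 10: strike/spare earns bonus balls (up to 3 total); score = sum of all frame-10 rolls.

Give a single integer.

Frame 1: OPEN (8+1=9). Cumulative: 9
Frame 2: OPEN (5+3=8). Cumulative: 17
Frame 3: OPEN (7+2=9). Cumulative: 26
Frame 4: STRIKE. 10 + next two rolls (10+2) = 22. Cumulative: 48
Frame 5: STRIKE. 10 + next two rolls (2+7) = 19. Cumulative: 67
Frame 6: OPEN (2+7=9). Cumulative: 76
Frame 7: OPEN (4+1=5). Cumulative: 81
Frame 8: SPARE (6+4=10). 10 + next roll (1) = 11. Cumulative: 92
Frame 9: OPEN (1+2=3). Cumulative: 95
Frame 10: STRIKE. Sum of all frame-10 rolls (10+10+6) = 26. Cumulative: 121

Answer: 121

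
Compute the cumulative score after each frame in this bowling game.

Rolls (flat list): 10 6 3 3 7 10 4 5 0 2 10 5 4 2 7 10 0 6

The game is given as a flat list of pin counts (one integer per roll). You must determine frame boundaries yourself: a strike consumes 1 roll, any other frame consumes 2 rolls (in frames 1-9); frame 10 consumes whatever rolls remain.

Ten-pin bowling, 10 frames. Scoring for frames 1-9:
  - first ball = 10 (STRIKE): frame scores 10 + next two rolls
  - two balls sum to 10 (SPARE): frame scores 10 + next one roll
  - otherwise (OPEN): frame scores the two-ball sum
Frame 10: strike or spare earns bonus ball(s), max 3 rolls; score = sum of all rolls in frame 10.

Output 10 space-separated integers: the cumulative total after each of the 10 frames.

Frame 1: STRIKE. 10 + next two rolls (6+3) = 19. Cumulative: 19
Frame 2: OPEN (6+3=9). Cumulative: 28
Frame 3: SPARE (3+7=10). 10 + next roll (10) = 20. Cumulative: 48
Frame 4: STRIKE. 10 + next two rolls (4+5) = 19. Cumulative: 67
Frame 5: OPEN (4+5=9). Cumulative: 76
Frame 6: OPEN (0+2=2). Cumulative: 78
Frame 7: STRIKE. 10 + next two rolls (5+4) = 19. Cumulative: 97
Frame 8: OPEN (5+4=9). Cumulative: 106
Frame 9: OPEN (2+7=9). Cumulative: 115
Frame 10: STRIKE. Sum of all frame-10 rolls (10+0+6) = 16. Cumulative: 131

Answer: 19 28 48 67 76 78 97 106 115 131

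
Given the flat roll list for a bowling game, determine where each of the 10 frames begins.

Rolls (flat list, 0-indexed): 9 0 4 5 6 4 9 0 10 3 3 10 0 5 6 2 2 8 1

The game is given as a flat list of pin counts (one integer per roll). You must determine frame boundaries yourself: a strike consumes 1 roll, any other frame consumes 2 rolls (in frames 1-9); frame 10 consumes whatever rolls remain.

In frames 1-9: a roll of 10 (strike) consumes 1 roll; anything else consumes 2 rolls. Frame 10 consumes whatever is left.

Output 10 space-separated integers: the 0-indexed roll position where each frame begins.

Frame 1 starts at roll index 0: rolls=9,0 (sum=9), consumes 2 rolls
Frame 2 starts at roll index 2: rolls=4,5 (sum=9), consumes 2 rolls
Frame 3 starts at roll index 4: rolls=6,4 (sum=10), consumes 2 rolls
Frame 4 starts at roll index 6: rolls=9,0 (sum=9), consumes 2 rolls
Frame 5 starts at roll index 8: roll=10 (strike), consumes 1 roll
Frame 6 starts at roll index 9: rolls=3,3 (sum=6), consumes 2 rolls
Frame 7 starts at roll index 11: roll=10 (strike), consumes 1 roll
Frame 8 starts at roll index 12: rolls=0,5 (sum=5), consumes 2 rolls
Frame 9 starts at roll index 14: rolls=6,2 (sum=8), consumes 2 rolls
Frame 10 starts at roll index 16: 3 remaining rolls

Answer: 0 2 4 6 8 9 11 12 14 16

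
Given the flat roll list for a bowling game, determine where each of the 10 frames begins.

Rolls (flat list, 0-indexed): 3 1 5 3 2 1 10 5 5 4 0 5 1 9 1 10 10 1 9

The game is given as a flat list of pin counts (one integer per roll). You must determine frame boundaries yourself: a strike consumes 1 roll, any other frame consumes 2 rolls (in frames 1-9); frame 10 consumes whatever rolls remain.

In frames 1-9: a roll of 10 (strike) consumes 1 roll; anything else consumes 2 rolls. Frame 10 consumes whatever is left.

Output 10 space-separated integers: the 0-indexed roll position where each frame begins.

Frame 1 starts at roll index 0: rolls=3,1 (sum=4), consumes 2 rolls
Frame 2 starts at roll index 2: rolls=5,3 (sum=8), consumes 2 rolls
Frame 3 starts at roll index 4: rolls=2,1 (sum=3), consumes 2 rolls
Frame 4 starts at roll index 6: roll=10 (strike), consumes 1 roll
Frame 5 starts at roll index 7: rolls=5,5 (sum=10), consumes 2 rolls
Frame 6 starts at roll index 9: rolls=4,0 (sum=4), consumes 2 rolls
Frame 7 starts at roll index 11: rolls=5,1 (sum=6), consumes 2 rolls
Frame 8 starts at roll index 13: rolls=9,1 (sum=10), consumes 2 rolls
Frame 9 starts at roll index 15: roll=10 (strike), consumes 1 roll
Frame 10 starts at roll index 16: 3 remaining rolls

Answer: 0 2 4 6 7 9 11 13 15 16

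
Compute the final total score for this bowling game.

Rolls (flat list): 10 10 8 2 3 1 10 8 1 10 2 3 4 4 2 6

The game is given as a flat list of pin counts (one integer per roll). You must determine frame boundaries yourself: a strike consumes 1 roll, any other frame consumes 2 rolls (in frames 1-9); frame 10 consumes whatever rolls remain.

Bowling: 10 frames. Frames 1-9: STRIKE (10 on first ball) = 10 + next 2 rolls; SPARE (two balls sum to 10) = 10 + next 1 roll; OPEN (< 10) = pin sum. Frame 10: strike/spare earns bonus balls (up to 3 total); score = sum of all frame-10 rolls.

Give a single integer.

Frame 1: STRIKE. 10 + next two rolls (10+8) = 28. Cumulative: 28
Frame 2: STRIKE. 10 + next two rolls (8+2) = 20. Cumulative: 48
Frame 3: SPARE (8+2=10). 10 + next roll (3) = 13. Cumulative: 61
Frame 4: OPEN (3+1=4). Cumulative: 65
Frame 5: STRIKE. 10 + next two rolls (8+1) = 19. Cumulative: 84
Frame 6: OPEN (8+1=9). Cumulative: 93
Frame 7: STRIKE. 10 + next two rolls (2+3) = 15. Cumulative: 108
Frame 8: OPEN (2+3=5). Cumulative: 113
Frame 9: OPEN (4+4=8). Cumulative: 121
Frame 10: OPEN. Sum of all frame-10 rolls (2+6) = 8. Cumulative: 129

Answer: 129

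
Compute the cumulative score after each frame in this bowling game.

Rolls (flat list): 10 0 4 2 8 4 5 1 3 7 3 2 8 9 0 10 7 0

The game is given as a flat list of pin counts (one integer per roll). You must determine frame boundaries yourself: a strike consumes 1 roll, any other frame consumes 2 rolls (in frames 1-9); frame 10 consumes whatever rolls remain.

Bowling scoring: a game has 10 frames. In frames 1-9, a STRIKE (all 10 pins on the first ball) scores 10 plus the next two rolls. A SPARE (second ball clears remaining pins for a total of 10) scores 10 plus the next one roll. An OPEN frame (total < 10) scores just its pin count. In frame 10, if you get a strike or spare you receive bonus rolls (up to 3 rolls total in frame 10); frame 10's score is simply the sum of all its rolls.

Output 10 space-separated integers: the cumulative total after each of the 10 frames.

Answer: 14 18 32 41 45 57 76 85 102 109

Derivation:
Frame 1: STRIKE. 10 + next two rolls (0+4) = 14. Cumulative: 14
Frame 2: OPEN (0+4=4). Cumulative: 18
Frame 3: SPARE (2+8=10). 10 + next roll (4) = 14. Cumulative: 32
Frame 4: OPEN (4+5=9). Cumulative: 41
Frame 5: OPEN (1+3=4). Cumulative: 45
Frame 6: SPARE (7+3=10). 10 + next roll (2) = 12. Cumulative: 57
Frame 7: SPARE (2+8=10). 10 + next roll (9) = 19. Cumulative: 76
Frame 8: OPEN (9+0=9). Cumulative: 85
Frame 9: STRIKE. 10 + next two rolls (7+0) = 17. Cumulative: 102
Frame 10: OPEN. Sum of all frame-10 rolls (7+0) = 7. Cumulative: 109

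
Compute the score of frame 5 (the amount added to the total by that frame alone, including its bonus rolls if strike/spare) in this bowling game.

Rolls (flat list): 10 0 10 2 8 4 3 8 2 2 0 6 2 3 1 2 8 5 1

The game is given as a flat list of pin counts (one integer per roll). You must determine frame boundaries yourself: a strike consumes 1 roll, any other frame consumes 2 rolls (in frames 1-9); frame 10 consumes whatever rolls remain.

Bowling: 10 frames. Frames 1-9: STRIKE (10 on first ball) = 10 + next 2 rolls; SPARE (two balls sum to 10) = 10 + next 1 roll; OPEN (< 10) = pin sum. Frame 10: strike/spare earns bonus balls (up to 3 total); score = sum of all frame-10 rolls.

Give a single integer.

Frame 1: STRIKE. 10 + next two rolls (0+10) = 20. Cumulative: 20
Frame 2: SPARE (0+10=10). 10 + next roll (2) = 12. Cumulative: 32
Frame 3: SPARE (2+8=10). 10 + next roll (4) = 14. Cumulative: 46
Frame 4: OPEN (4+3=7). Cumulative: 53
Frame 5: SPARE (8+2=10). 10 + next roll (2) = 12. Cumulative: 65
Frame 6: OPEN (2+0=2). Cumulative: 67
Frame 7: OPEN (6+2=8). Cumulative: 75

Answer: 12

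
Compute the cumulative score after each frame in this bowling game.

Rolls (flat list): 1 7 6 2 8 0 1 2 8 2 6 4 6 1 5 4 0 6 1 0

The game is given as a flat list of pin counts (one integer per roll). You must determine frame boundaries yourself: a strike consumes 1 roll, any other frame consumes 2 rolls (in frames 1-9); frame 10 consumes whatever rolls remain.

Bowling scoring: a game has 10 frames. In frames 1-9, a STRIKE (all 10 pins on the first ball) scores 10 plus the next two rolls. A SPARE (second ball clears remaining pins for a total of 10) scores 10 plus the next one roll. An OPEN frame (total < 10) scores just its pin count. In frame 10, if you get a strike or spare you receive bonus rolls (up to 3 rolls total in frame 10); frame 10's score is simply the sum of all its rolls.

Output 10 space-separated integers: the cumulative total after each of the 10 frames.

Frame 1: OPEN (1+7=8). Cumulative: 8
Frame 2: OPEN (6+2=8). Cumulative: 16
Frame 3: OPEN (8+0=8). Cumulative: 24
Frame 4: OPEN (1+2=3). Cumulative: 27
Frame 5: SPARE (8+2=10). 10 + next roll (6) = 16. Cumulative: 43
Frame 6: SPARE (6+4=10). 10 + next roll (6) = 16. Cumulative: 59
Frame 7: OPEN (6+1=7). Cumulative: 66
Frame 8: OPEN (5+4=9). Cumulative: 75
Frame 9: OPEN (0+6=6). Cumulative: 81
Frame 10: OPEN. Sum of all frame-10 rolls (1+0) = 1. Cumulative: 82

Answer: 8 16 24 27 43 59 66 75 81 82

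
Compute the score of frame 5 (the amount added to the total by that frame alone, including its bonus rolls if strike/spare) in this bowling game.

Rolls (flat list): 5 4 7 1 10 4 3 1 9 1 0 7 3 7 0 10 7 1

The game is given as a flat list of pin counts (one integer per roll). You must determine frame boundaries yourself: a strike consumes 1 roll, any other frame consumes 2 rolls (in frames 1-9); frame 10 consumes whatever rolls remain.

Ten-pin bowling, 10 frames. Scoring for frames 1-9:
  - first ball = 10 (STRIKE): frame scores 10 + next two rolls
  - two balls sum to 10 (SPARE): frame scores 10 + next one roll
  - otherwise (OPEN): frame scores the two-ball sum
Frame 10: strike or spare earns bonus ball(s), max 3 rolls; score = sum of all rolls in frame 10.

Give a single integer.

Frame 1: OPEN (5+4=9). Cumulative: 9
Frame 2: OPEN (7+1=8). Cumulative: 17
Frame 3: STRIKE. 10 + next two rolls (4+3) = 17. Cumulative: 34
Frame 4: OPEN (4+3=7). Cumulative: 41
Frame 5: SPARE (1+9=10). 10 + next roll (1) = 11. Cumulative: 52
Frame 6: OPEN (1+0=1). Cumulative: 53
Frame 7: SPARE (7+3=10). 10 + next roll (7) = 17. Cumulative: 70

Answer: 11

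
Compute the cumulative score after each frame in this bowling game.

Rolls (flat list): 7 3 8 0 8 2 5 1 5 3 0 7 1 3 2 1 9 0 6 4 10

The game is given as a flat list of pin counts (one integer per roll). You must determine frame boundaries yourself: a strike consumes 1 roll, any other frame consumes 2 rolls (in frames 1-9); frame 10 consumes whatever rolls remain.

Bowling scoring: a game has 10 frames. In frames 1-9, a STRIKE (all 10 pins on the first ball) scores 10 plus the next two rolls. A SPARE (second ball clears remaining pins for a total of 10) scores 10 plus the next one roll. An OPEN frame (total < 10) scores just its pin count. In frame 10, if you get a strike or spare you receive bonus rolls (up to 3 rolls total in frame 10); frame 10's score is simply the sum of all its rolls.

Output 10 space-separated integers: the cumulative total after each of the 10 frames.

Frame 1: SPARE (7+3=10). 10 + next roll (8) = 18. Cumulative: 18
Frame 2: OPEN (8+0=8). Cumulative: 26
Frame 3: SPARE (8+2=10). 10 + next roll (5) = 15. Cumulative: 41
Frame 4: OPEN (5+1=6). Cumulative: 47
Frame 5: OPEN (5+3=8). Cumulative: 55
Frame 6: OPEN (0+7=7). Cumulative: 62
Frame 7: OPEN (1+3=4). Cumulative: 66
Frame 8: OPEN (2+1=3). Cumulative: 69
Frame 9: OPEN (9+0=9). Cumulative: 78
Frame 10: SPARE. Sum of all frame-10 rolls (6+4+10) = 20. Cumulative: 98

Answer: 18 26 41 47 55 62 66 69 78 98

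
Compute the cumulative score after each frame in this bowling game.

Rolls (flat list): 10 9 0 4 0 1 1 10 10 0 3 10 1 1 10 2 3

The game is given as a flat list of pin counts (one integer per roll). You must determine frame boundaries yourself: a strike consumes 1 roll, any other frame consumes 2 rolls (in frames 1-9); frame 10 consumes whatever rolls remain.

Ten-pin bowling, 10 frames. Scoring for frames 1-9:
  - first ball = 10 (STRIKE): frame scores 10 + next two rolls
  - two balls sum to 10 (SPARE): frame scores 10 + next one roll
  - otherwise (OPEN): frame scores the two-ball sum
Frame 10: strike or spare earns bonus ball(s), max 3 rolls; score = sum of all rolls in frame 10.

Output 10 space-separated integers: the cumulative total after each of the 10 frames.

Frame 1: STRIKE. 10 + next two rolls (9+0) = 19. Cumulative: 19
Frame 2: OPEN (9+0=9). Cumulative: 28
Frame 3: OPEN (4+0=4). Cumulative: 32
Frame 4: OPEN (1+1=2). Cumulative: 34
Frame 5: STRIKE. 10 + next two rolls (10+0) = 20. Cumulative: 54
Frame 6: STRIKE. 10 + next two rolls (0+3) = 13. Cumulative: 67
Frame 7: OPEN (0+3=3). Cumulative: 70
Frame 8: STRIKE. 10 + next two rolls (1+1) = 12. Cumulative: 82
Frame 9: OPEN (1+1=2). Cumulative: 84
Frame 10: STRIKE. Sum of all frame-10 rolls (10+2+3) = 15. Cumulative: 99

Answer: 19 28 32 34 54 67 70 82 84 99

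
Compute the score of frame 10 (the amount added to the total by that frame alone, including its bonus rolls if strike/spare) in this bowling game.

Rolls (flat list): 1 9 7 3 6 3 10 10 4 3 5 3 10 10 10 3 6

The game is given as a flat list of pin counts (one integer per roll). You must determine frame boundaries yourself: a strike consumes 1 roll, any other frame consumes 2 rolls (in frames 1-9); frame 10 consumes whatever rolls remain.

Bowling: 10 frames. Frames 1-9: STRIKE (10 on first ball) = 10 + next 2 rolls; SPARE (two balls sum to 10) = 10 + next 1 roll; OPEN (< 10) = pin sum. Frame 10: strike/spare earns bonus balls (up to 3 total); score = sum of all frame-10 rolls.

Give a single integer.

Frame 1: SPARE (1+9=10). 10 + next roll (7) = 17. Cumulative: 17
Frame 2: SPARE (7+3=10). 10 + next roll (6) = 16. Cumulative: 33
Frame 3: OPEN (6+3=9). Cumulative: 42
Frame 4: STRIKE. 10 + next two rolls (10+4) = 24. Cumulative: 66
Frame 5: STRIKE. 10 + next two rolls (4+3) = 17. Cumulative: 83
Frame 6: OPEN (4+3=7). Cumulative: 90
Frame 7: OPEN (5+3=8). Cumulative: 98
Frame 8: STRIKE. 10 + next two rolls (10+10) = 30. Cumulative: 128
Frame 9: STRIKE. 10 + next two rolls (10+3) = 23. Cumulative: 151
Frame 10: STRIKE. Sum of all frame-10 rolls (10+3+6) = 19. Cumulative: 170

Answer: 19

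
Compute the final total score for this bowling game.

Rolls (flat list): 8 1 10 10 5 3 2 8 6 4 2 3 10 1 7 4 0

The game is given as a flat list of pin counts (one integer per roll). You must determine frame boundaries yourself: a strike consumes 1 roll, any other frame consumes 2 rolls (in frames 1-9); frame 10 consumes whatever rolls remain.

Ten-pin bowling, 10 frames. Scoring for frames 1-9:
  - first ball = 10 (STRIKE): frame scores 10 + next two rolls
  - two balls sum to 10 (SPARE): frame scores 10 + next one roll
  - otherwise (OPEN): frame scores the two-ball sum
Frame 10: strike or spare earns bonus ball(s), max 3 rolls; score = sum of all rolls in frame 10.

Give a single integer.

Frame 1: OPEN (8+1=9). Cumulative: 9
Frame 2: STRIKE. 10 + next two rolls (10+5) = 25. Cumulative: 34
Frame 3: STRIKE. 10 + next two rolls (5+3) = 18. Cumulative: 52
Frame 4: OPEN (5+3=8). Cumulative: 60
Frame 5: SPARE (2+8=10). 10 + next roll (6) = 16. Cumulative: 76
Frame 6: SPARE (6+4=10). 10 + next roll (2) = 12. Cumulative: 88
Frame 7: OPEN (2+3=5). Cumulative: 93
Frame 8: STRIKE. 10 + next two rolls (1+7) = 18. Cumulative: 111
Frame 9: OPEN (1+7=8). Cumulative: 119
Frame 10: OPEN. Sum of all frame-10 rolls (4+0) = 4. Cumulative: 123

Answer: 123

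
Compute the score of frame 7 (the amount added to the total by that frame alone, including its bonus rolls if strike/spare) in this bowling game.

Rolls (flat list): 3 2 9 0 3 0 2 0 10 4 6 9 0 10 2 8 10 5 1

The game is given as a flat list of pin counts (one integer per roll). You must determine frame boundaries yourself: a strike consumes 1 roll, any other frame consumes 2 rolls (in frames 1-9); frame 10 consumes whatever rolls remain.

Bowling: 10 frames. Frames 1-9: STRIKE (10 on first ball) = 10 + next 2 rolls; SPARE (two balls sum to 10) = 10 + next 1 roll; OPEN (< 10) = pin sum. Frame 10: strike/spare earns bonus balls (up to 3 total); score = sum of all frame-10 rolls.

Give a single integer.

Frame 1: OPEN (3+2=5). Cumulative: 5
Frame 2: OPEN (9+0=9). Cumulative: 14
Frame 3: OPEN (3+0=3). Cumulative: 17
Frame 4: OPEN (2+0=2). Cumulative: 19
Frame 5: STRIKE. 10 + next two rolls (4+6) = 20. Cumulative: 39
Frame 6: SPARE (4+6=10). 10 + next roll (9) = 19. Cumulative: 58
Frame 7: OPEN (9+0=9). Cumulative: 67
Frame 8: STRIKE. 10 + next two rolls (2+8) = 20. Cumulative: 87
Frame 9: SPARE (2+8=10). 10 + next roll (10) = 20. Cumulative: 107

Answer: 9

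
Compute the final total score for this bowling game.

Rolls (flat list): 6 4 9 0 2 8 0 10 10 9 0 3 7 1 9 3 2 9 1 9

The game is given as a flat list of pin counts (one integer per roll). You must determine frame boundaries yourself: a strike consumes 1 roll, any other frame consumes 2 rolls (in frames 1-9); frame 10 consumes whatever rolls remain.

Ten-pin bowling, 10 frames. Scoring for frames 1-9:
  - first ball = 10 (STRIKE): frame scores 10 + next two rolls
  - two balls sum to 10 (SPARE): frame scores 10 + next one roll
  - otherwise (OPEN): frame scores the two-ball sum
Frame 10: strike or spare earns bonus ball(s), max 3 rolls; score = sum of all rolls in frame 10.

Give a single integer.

Frame 1: SPARE (6+4=10). 10 + next roll (9) = 19. Cumulative: 19
Frame 2: OPEN (9+0=9). Cumulative: 28
Frame 3: SPARE (2+8=10). 10 + next roll (0) = 10. Cumulative: 38
Frame 4: SPARE (0+10=10). 10 + next roll (10) = 20. Cumulative: 58
Frame 5: STRIKE. 10 + next two rolls (9+0) = 19. Cumulative: 77
Frame 6: OPEN (9+0=9). Cumulative: 86
Frame 7: SPARE (3+7=10). 10 + next roll (1) = 11. Cumulative: 97
Frame 8: SPARE (1+9=10). 10 + next roll (3) = 13. Cumulative: 110
Frame 9: OPEN (3+2=5). Cumulative: 115
Frame 10: SPARE. Sum of all frame-10 rolls (9+1+9) = 19. Cumulative: 134

Answer: 134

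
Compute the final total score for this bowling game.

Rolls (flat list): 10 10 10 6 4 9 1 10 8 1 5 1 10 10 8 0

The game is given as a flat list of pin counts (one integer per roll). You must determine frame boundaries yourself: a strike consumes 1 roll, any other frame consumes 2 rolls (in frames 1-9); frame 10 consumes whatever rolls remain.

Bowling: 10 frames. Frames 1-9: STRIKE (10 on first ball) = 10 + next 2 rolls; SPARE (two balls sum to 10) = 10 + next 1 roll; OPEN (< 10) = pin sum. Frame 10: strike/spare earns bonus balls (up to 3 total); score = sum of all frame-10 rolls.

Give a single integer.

Answer: 195

Derivation:
Frame 1: STRIKE. 10 + next two rolls (10+10) = 30. Cumulative: 30
Frame 2: STRIKE. 10 + next two rolls (10+6) = 26. Cumulative: 56
Frame 3: STRIKE. 10 + next two rolls (6+4) = 20. Cumulative: 76
Frame 4: SPARE (6+4=10). 10 + next roll (9) = 19. Cumulative: 95
Frame 5: SPARE (9+1=10). 10 + next roll (10) = 20. Cumulative: 115
Frame 6: STRIKE. 10 + next two rolls (8+1) = 19. Cumulative: 134
Frame 7: OPEN (8+1=9). Cumulative: 143
Frame 8: OPEN (5+1=6). Cumulative: 149
Frame 9: STRIKE. 10 + next two rolls (10+8) = 28. Cumulative: 177
Frame 10: STRIKE. Sum of all frame-10 rolls (10+8+0) = 18. Cumulative: 195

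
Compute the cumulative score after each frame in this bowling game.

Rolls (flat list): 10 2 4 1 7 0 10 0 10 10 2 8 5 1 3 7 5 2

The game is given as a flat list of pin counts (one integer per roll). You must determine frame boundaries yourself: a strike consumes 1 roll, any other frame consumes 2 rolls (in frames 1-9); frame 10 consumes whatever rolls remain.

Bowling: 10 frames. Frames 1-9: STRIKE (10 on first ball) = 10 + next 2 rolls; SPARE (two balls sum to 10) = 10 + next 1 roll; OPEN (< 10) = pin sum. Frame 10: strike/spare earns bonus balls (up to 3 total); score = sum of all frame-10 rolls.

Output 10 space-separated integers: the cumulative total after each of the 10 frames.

Frame 1: STRIKE. 10 + next two rolls (2+4) = 16. Cumulative: 16
Frame 2: OPEN (2+4=6). Cumulative: 22
Frame 3: OPEN (1+7=8). Cumulative: 30
Frame 4: SPARE (0+10=10). 10 + next roll (0) = 10. Cumulative: 40
Frame 5: SPARE (0+10=10). 10 + next roll (10) = 20. Cumulative: 60
Frame 6: STRIKE. 10 + next two rolls (2+8) = 20. Cumulative: 80
Frame 7: SPARE (2+8=10). 10 + next roll (5) = 15. Cumulative: 95
Frame 8: OPEN (5+1=6). Cumulative: 101
Frame 9: SPARE (3+7=10). 10 + next roll (5) = 15. Cumulative: 116
Frame 10: OPEN. Sum of all frame-10 rolls (5+2) = 7. Cumulative: 123

Answer: 16 22 30 40 60 80 95 101 116 123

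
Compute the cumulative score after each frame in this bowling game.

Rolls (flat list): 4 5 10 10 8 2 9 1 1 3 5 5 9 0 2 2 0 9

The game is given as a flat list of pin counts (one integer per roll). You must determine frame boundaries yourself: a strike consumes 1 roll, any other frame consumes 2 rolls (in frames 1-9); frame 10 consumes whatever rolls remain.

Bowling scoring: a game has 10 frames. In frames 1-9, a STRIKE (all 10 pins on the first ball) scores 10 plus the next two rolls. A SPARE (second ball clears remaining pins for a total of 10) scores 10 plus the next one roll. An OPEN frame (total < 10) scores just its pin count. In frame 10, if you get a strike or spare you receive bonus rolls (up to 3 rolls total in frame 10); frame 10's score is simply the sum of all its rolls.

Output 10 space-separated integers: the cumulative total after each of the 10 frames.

Answer: 9 37 57 76 87 91 110 119 123 132

Derivation:
Frame 1: OPEN (4+5=9). Cumulative: 9
Frame 2: STRIKE. 10 + next two rolls (10+8) = 28. Cumulative: 37
Frame 3: STRIKE. 10 + next two rolls (8+2) = 20. Cumulative: 57
Frame 4: SPARE (8+2=10). 10 + next roll (9) = 19. Cumulative: 76
Frame 5: SPARE (9+1=10). 10 + next roll (1) = 11. Cumulative: 87
Frame 6: OPEN (1+3=4). Cumulative: 91
Frame 7: SPARE (5+5=10). 10 + next roll (9) = 19. Cumulative: 110
Frame 8: OPEN (9+0=9). Cumulative: 119
Frame 9: OPEN (2+2=4). Cumulative: 123
Frame 10: OPEN. Sum of all frame-10 rolls (0+9) = 9. Cumulative: 132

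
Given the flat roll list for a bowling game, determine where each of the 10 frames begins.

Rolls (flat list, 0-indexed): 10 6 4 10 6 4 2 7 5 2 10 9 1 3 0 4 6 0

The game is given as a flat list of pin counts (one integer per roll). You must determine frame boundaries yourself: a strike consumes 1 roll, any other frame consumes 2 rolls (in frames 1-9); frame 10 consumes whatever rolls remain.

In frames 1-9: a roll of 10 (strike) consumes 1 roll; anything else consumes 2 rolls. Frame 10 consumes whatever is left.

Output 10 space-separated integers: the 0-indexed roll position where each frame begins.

Answer: 0 1 3 4 6 8 10 11 13 15

Derivation:
Frame 1 starts at roll index 0: roll=10 (strike), consumes 1 roll
Frame 2 starts at roll index 1: rolls=6,4 (sum=10), consumes 2 rolls
Frame 3 starts at roll index 3: roll=10 (strike), consumes 1 roll
Frame 4 starts at roll index 4: rolls=6,4 (sum=10), consumes 2 rolls
Frame 5 starts at roll index 6: rolls=2,7 (sum=9), consumes 2 rolls
Frame 6 starts at roll index 8: rolls=5,2 (sum=7), consumes 2 rolls
Frame 7 starts at roll index 10: roll=10 (strike), consumes 1 roll
Frame 8 starts at roll index 11: rolls=9,1 (sum=10), consumes 2 rolls
Frame 9 starts at roll index 13: rolls=3,0 (sum=3), consumes 2 rolls
Frame 10 starts at roll index 15: 3 remaining rolls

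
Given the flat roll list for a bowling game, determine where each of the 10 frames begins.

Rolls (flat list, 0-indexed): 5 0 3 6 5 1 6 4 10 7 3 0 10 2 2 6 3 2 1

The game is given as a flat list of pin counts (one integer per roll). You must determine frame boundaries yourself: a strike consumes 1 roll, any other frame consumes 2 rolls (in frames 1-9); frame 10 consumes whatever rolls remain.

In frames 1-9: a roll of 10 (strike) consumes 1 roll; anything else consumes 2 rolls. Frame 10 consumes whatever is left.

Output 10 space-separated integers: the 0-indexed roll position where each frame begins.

Answer: 0 2 4 6 8 9 11 13 15 17

Derivation:
Frame 1 starts at roll index 0: rolls=5,0 (sum=5), consumes 2 rolls
Frame 2 starts at roll index 2: rolls=3,6 (sum=9), consumes 2 rolls
Frame 3 starts at roll index 4: rolls=5,1 (sum=6), consumes 2 rolls
Frame 4 starts at roll index 6: rolls=6,4 (sum=10), consumes 2 rolls
Frame 5 starts at roll index 8: roll=10 (strike), consumes 1 roll
Frame 6 starts at roll index 9: rolls=7,3 (sum=10), consumes 2 rolls
Frame 7 starts at roll index 11: rolls=0,10 (sum=10), consumes 2 rolls
Frame 8 starts at roll index 13: rolls=2,2 (sum=4), consumes 2 rolls
Frame 9 starts at roll index 15: rolls=6,3 (sum=9), consumes 2 rolls
Frame 10 starts at roll index 17: 2 remaining rolls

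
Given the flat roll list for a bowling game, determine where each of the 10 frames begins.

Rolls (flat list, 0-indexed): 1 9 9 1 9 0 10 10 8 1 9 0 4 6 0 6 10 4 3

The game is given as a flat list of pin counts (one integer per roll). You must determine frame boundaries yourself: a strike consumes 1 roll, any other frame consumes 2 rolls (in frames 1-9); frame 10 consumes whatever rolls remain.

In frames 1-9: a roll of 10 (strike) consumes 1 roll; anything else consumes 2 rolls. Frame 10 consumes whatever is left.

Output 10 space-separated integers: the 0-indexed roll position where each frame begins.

Frame 1 starts at roll index 0: rolls=1,9 (sum=10), consumes 2 rolls
Frame 2 starts at roll index 2: rolls=9,1 (sum=10), consumes 2 rolls
Frame 3 starts at roll index 4: rolls=9,0 (sum=9), consumes 2 rolls
Frame 4 starts at roll index 6: roll=10 (strike), consumes 1 roll
Frame 5 starts at roll index 7: roll=10 (strike), consumes 1 roll
Frame 6 starts at roll index 8: rolls=8,1 (sum=9), consumes 2 rolls
Frame 7 starts at roll index 10: rolls=9,0 (sum=9), consumes 2 rolls
Frame 8 starts at roll index 12: rolls=4,6 (sum=10), consumes 2 rolls
Frame 9 starts at roll index 14: rolls=0,6 (sum=6), consumes 2 rolls
Frame 10 starts at roll index 16: 3 remaining rolls

Answer: 0 2 4 6 7 8 10 12 14 16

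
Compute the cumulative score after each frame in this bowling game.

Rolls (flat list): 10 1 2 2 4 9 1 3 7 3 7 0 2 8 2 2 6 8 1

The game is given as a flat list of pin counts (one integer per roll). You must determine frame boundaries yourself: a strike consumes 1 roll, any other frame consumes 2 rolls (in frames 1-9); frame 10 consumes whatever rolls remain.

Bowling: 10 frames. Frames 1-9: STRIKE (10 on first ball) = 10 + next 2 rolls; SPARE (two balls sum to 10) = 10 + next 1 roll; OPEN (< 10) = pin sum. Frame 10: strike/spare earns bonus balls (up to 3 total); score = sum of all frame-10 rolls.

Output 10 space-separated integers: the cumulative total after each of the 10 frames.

Frame 1: STRIKE. 10 + next two rolls (1+2) = 13. Cumulative: 13
Frame 2: OPEN (1+2=3). Cumulative: 16
Frame 3: OPEN (2+4=6). Cumulative: 22
Frame 4: SPARE (9+1=10). 10 + next roll (3) = 13. Cumulative: 35
Frame 5: SPARE (3+7=10). 10 + next roll (3) = 13. Cumulative: 48
Frame 6: SPARE (3+7=10). 10 + next roll (0) = 10. Cumulative: 58
Frame 7: OPEN (0+2=2). Cumulative: 60
Frame 8: SPARE (8+2=10). 10 + next roll (2) = 12. Cumulative: 72
Frame 9: OPEN (2+6=8). Cumulative: 80
Frame 10: OPEN. Sum of all frame-10 rolls (8+1) = 9. Cumulative: 89

Answer: 13 16 22 35 48 58 60 72 80 89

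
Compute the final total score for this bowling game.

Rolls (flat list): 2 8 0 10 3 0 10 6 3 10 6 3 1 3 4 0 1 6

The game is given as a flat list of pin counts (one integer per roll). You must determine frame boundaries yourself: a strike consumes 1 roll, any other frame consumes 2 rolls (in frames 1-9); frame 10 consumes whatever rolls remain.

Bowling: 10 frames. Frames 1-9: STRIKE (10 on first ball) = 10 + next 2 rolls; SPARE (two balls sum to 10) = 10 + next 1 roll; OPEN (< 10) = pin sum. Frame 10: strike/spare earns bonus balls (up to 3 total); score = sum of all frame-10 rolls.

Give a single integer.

Answer: 97

Derivation:
Frame 1: SPARE (2+8=10). 10 + next roll (0) = 10. Cumulative: 10
Frame 2: SPARE (0+10=10). 10 + next roll (3) = 13. Cumulative: 23
Frame 3: OPEN (3+0=3). Cumulative: 26
Frame 4: STRIKE. 10 + next two rolls (6+3) = 19. Cumulative: 45
Frame 5: OPEN (6+3=9). Cumulative: 54
Frame 6: STRIKE. 10 + next two rolls (6+3) = 19. Cumulative: 73
Frame 7: OPEN (6+3=9). Cumulative: 82
Frame 8: OPEN (1+3=4). Cumulative: 86
Frame 9: OPEN (4+0=4). Cumulative: 90
Frame 10: OPEN. Sum of all frame-10 rolls (1+6) = 7. Cumulative: 97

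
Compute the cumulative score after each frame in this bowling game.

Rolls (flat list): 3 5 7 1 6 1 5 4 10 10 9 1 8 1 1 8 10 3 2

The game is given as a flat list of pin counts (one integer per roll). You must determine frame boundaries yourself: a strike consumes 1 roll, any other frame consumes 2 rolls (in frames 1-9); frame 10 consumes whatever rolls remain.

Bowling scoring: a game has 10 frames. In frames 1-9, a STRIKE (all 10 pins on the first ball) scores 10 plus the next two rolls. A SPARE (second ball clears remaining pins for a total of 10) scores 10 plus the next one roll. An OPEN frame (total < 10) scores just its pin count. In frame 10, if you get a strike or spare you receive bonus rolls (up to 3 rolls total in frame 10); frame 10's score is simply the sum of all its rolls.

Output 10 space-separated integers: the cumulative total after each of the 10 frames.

Frame 1: OPEN (3+5=8). Cumulative: 8
Frame 2: OPEN (7+1=8). Cumulative: 16
Frame 3: OPEN (6+1=7). Cumulative: 23
Frame 4: OPEN (5+4=9). Cumulative: 32
Frame 5: STRIKE. 10 + next two rolls (10+9) = 29. Cumulative: 61
Frame 6: STRIKE. 10 + next two rolls (9+1) = 20. Cumulative: 81
Frame 7: SPARE (9+1=10). 10 + next roll (8) = 18. Cumulative: 99
Frame 8: OPEN (8+1=9). Cumulative: 108
Frame 9: OPEN (1+8=9). Cumulative: 117
Frame 10: STRIKE. Sum of all frame-10 rolls (10+3+2) = 15. Cumulative: 132

Answer: 8 16 23 32 61 81 99 108 117 132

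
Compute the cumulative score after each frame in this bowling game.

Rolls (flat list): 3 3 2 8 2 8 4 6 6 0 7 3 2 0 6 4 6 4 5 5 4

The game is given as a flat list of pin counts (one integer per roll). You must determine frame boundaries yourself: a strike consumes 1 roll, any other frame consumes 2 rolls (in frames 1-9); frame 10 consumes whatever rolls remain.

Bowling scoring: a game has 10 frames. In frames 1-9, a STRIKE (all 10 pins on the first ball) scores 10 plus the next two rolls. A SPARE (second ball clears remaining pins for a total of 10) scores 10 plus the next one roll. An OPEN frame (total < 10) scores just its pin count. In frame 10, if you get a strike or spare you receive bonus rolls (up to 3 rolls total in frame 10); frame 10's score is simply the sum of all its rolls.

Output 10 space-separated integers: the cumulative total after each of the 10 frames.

Answer: 6 18 32 48 54 66 68 84 99 113

Derivation:
Frame 1: OPEN (3+3=6). Cumulative: 6
Frame 2: SPARE (2+8=10). 10 + next roll (2) = 12. Cumulative: 18
Frame 3: SPARE (2+8=10). 10 + next roll (4) = 14. Cumulative: 32
Frame 4: SPARE (4+6=10). 10 + next roll (6) = 16. Cumulative: 48
Frame 5: OPEN (6+0=6). Cumulative: 54
Frame 6: SPARE (7+3=10). 10 + next roll (2) = 12. Cumulative: 66
Frame 7: OPEN (2+0=2). Cumulative: 68
Frame 8: SPARE (6+4=10). 10 + next roll (6) = 16. Cumulative: 84
Frame 9: SPARE (6+4=10). 10 + next roll (5) = 15. Cumulative: 99
Frame 10: SPARE. Sum of all frame-10 rolls (5+5+4) = 14. Cumulative: 113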